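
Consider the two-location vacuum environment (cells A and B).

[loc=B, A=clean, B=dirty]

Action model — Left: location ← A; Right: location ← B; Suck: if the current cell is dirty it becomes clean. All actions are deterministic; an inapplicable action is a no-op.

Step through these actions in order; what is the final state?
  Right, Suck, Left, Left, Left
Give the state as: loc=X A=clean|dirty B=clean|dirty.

1) do Right; now loc=B A=clean B=dirty
2) do Suck; now loc=B A=clean B=clean
3) do Left; now loc=A A=clean B=clean
4) do Left; now loc=A A=clean B=clean
5) do Left; now loc=A A=clean B=clean

loc=A A=clean B=clean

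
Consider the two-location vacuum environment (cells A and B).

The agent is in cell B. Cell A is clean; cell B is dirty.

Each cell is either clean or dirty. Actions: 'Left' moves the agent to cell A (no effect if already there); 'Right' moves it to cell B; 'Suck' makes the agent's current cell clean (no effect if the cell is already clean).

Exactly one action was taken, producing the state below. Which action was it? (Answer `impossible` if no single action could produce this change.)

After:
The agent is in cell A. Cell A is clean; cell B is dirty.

try  Left: <A|clean|dirty>  ← match
try Right: <B|clean|dirty>
try  Suck: <B|clean|clean>

Left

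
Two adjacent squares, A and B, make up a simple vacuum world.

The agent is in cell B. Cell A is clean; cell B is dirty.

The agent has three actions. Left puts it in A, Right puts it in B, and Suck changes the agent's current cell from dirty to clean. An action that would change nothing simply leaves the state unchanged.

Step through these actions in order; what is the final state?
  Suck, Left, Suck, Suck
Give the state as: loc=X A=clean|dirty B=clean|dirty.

Suck (#1): loc=B A=clean B=clean
Left (#2): loc=A A=clean B=clean
Suck (#3): loc=A A=clean B=clean
Suck (#4): loc=A A=clean B=clean

loc=A A=clean B=clean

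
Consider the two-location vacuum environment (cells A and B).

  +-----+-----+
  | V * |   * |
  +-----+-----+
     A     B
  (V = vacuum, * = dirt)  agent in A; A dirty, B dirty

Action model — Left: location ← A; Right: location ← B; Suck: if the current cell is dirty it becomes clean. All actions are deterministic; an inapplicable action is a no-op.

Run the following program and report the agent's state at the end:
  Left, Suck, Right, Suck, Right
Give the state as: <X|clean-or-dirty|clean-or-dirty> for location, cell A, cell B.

<B|clean|clean>

Left (#1): <A|dirty|dirty>
Suck (#2): <A|clean|dirty>
Right (#3): <B|clean|dirty>
Suck (#4): <B|clean|clean>
Right (#5): <B|clean|clean>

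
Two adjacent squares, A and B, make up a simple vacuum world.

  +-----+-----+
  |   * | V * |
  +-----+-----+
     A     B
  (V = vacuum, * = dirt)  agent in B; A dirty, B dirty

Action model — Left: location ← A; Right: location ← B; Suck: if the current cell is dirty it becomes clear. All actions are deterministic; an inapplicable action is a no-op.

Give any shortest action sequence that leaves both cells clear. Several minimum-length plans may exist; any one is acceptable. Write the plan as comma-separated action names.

1) do Suck; now loc=B A=dirty B=clear
2) do Left; now loc=A A=dirty B=clear
3) do Suck; now loc=A A=clear B=clear
min 3: Suck B + move + Suck A

Suck, Left, Suck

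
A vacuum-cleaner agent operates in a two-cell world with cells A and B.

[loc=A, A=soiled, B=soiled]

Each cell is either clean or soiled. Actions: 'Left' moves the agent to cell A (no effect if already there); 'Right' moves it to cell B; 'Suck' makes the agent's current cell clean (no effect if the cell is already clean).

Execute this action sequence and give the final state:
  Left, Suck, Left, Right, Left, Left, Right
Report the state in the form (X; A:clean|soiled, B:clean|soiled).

Left (#1): (A; A:soiled, B:soiled)
Suck (#2): (A; A:clean, B:soiled)
Left (#3): (A; A:clean, B:soiled)
Right (#4): (B; A:clean, B:soiled)
Left (#5): (A; A:clean, B:soiled)
Left (#6): (A; A:clean, B:soiled)
Right (#7): (B; A:clean, B:soiled)

(B; A:clean, B:soiled)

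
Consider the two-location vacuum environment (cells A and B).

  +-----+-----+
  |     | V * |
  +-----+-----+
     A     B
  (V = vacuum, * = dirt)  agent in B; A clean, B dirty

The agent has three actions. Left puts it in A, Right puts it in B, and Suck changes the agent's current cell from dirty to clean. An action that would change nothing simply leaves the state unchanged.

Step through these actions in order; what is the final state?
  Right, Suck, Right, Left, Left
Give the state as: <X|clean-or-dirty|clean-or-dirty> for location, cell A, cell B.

step 1/5 (Right): <B|clean|dirty>
step 2/5 (Suck): <B|clean|clean>
step 3/5 (Right): <B|clean|clean>
step 4/5 (Left): <A|clean|clean>
step 5/5 (Left): <A|clean|clean>

<A|clean|clean>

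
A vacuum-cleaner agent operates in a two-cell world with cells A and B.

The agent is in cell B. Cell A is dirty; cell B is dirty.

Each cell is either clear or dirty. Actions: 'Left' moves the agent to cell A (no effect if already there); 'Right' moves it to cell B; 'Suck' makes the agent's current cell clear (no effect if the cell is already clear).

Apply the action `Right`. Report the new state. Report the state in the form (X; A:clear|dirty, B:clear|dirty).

start: (B; A:dirty, B:dirty)
t=1 Right ⇒ (B; A:dirty, B:dirty)

(B; A:dirty, B:dirty)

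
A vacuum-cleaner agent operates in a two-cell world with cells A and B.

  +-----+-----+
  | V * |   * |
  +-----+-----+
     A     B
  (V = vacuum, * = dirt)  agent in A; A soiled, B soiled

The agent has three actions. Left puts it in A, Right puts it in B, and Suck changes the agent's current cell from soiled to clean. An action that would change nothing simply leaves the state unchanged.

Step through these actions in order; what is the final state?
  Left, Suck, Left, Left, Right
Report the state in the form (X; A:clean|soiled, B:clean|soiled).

(B; A:clean, B:soiled)

[1] after Left: (A; A:soiled, B:soiled)
[2] after Suck: (A; A:clean, B:soiled)
[3] after Left: (A; A:clean, B:soiled)
[4] after Left: (A; A:clean, B:soiled)
[5] after Right: (B; A:clean, B:soiled)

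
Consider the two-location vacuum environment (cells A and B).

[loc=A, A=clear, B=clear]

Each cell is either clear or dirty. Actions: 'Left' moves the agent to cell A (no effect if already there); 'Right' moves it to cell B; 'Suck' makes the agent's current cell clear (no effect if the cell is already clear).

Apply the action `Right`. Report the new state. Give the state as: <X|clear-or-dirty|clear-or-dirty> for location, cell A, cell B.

<B|clear|clear>

start: <A|clear|clear>
t=1 Right ⇒ <B|clear|clear>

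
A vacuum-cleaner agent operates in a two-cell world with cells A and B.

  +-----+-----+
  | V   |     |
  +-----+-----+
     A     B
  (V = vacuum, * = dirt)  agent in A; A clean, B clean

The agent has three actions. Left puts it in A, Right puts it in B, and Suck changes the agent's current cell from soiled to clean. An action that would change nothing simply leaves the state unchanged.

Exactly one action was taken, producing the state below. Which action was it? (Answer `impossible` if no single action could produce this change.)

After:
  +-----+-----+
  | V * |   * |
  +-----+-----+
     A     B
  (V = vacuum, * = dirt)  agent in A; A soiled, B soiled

try  Left: (A; A:clean, B:clean)
try Right: (B; A:clean, B:clean)
try  Suck: (A; A:clean, B:clean)
no single action produces the after-state

impossible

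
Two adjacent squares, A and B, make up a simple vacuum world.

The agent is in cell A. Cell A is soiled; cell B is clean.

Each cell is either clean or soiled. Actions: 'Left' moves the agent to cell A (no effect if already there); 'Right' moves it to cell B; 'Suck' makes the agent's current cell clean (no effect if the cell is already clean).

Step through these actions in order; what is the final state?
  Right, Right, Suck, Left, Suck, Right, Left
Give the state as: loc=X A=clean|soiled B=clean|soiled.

loc=A A=clean B=clean

1. Right → loc=B A=soiled B=clean
2. Right → loc=B A=soiled B=clean
3. Suck → loc=B A=soiled B=clean
4. Left → loc=A A=soiled B=clean
5. Suck → loc=A A=clean B=clean
6. Right → loc=B A=clean B=clean
7. Left → loc=A A=clean B=clean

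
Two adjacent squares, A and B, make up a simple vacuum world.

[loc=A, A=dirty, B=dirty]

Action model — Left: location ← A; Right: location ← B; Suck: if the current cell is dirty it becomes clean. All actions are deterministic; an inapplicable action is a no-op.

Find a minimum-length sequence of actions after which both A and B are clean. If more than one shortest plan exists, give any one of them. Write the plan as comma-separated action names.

Suck, Right, Suck

1. Suck → loc=A A=clean B=dirty
2. Right → loc=B A=clean B=dirty
3. Suck → loc=B A=clean B=clean
min 3: Suck A + move + Suck B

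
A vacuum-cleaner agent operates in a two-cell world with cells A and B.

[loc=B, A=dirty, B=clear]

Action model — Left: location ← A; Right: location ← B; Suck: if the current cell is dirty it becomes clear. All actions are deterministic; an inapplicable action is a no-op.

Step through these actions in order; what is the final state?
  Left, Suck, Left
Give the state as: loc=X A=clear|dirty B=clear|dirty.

1) do Left; now loc=A A=dirty B=clear
2) do Suck; now loc=A A=clear B=clear
3) do Left; now loc=A A=clear B=clear

loc=A A=clear B=clear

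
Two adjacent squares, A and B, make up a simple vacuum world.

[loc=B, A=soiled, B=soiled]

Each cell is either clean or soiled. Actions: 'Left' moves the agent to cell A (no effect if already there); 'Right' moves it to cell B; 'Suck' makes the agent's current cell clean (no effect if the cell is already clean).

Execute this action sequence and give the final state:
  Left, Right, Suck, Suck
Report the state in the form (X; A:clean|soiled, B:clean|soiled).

Left (#1): (A; A:soiled, B:soiled)
Right (#2): (B; A:soiled, B:soiled)
Suck (#3): (B; A:soiled, B:clean)
Suck (#4): (B; A:soiled, B:clean)

(B; A:soiled, B:clean)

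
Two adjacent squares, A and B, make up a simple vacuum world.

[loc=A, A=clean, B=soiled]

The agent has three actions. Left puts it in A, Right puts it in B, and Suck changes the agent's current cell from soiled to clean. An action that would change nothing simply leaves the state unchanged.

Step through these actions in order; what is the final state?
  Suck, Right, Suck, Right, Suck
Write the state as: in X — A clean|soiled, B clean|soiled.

1. Suck → in A — A clean, B soiled
2. Right → in B — A clean, B soiled
3. Suck → in B — A clean, B clean
4. Right → in B — A clean, B clean
5. Suck → in B — A clean, B clean

in B — A clean, B clean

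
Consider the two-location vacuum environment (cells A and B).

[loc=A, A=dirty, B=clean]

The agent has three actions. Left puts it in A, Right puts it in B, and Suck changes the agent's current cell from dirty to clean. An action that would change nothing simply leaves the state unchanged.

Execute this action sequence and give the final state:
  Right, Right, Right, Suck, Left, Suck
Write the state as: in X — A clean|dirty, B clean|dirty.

t=1 Right ⇒ in B — A dirty, B clean
t=2 Right ⇒ in B — A dirty, B clean
t=3 Right ⇒ in B — A dirty, B clean
t=4 Suck ⇒ in B — A dirty, B clean
t=5 Left ⇒ in A — A dirty, B clean
t=6 Suck ⇒ in A — A clean, B clean

in A — A clean, B clean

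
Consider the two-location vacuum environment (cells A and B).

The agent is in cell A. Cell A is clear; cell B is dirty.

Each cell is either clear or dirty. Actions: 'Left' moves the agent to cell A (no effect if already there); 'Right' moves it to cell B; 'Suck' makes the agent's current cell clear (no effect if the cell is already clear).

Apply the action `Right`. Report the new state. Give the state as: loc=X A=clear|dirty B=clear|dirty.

loc=B A=clear B=dirty

start: loc=A A=clear B=dirty
t=1 Right ⇒ loc=B A=clear B=dirty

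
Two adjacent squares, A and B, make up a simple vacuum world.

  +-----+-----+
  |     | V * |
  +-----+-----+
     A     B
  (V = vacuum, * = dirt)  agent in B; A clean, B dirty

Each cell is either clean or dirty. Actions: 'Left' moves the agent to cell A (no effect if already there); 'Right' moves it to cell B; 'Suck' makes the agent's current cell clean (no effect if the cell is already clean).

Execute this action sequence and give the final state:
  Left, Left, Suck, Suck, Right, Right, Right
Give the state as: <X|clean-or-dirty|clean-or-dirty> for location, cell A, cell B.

1) do Left; now <A|clean|dirty>
2) do Left; now <A|clean|dirty>
3) do Suck; now <A|clean|dirty>
4) do Suck; now <A|clean|dirty>
5) do Right; now <B|clean|dirty>
6) do Right; now <B|clean|dirty>
7) do Right; now <B|clean|dirty>

<B|clean|dirty>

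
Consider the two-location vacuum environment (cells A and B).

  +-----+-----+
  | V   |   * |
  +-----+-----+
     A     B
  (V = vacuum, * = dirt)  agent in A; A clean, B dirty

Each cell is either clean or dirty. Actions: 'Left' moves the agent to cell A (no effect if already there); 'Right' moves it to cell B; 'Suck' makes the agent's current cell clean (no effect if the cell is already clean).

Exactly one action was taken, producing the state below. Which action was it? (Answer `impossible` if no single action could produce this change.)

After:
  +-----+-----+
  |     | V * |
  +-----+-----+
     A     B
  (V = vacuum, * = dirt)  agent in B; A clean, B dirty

Right

try  Left: loc=A A=clean B=dirty
try Right: loc=B A=clean B=dirty  ← match
try  Suck: loc=A A=clean B=dirty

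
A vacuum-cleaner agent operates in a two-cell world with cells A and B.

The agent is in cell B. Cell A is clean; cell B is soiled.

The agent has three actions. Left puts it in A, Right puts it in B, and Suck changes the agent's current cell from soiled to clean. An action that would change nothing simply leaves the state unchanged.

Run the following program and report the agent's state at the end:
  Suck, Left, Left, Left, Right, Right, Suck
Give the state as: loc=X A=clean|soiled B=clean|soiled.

[1] after Suck: loc=B A=clean B=clean
[2] after Left: loc=A A=clean B=clean
[3] after Left: loc=A A=clean B=clean
[4] after Left: loc=A A=clean B=clean
[5] after Right: loc=B A=clean B=clean
[6] after Right: loc=B A=clean B=clean
[7] after Suck: loc=B A=clean B=clean

loc=B A=clean B=clean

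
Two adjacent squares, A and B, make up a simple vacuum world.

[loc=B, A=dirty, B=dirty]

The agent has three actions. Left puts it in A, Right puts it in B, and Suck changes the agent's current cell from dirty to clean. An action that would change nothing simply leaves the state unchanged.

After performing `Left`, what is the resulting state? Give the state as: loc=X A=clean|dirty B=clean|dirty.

loc=A A=dirty B=dirty

start: loc=B A=dirty B=dirty
1) do Left; now loc=A A=dirty B=dirty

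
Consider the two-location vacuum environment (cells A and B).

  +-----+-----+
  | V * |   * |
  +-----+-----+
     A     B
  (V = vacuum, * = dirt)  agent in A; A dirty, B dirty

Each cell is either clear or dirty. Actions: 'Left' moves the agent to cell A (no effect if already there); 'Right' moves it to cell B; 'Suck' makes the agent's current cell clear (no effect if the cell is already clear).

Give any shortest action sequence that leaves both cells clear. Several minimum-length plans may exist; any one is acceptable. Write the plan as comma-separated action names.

Suck, Right, Suck

1) do Suck; now (A; A:clear, B:dirty)
2) do Right; now (B; A:clear, B:dirty)
3) do Suck; now (B; A:clear, B:clear)
min 3: Suck A + move + Suck B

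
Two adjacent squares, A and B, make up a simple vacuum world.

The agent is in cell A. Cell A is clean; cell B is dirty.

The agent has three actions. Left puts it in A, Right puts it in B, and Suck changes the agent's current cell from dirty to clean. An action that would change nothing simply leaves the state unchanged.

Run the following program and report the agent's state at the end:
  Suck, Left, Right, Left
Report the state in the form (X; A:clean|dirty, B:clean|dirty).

(A; A:clean, B:dirty)

step 1/4 (Suck): (A; A:clean, B:dirty)
step 2/4 (Left): (A; A:clean, B:dirty)
step 3/4 (Right): (B; A:clean, B:dirty)
step 4/4 (Left): (A; A:clean, B:dirty)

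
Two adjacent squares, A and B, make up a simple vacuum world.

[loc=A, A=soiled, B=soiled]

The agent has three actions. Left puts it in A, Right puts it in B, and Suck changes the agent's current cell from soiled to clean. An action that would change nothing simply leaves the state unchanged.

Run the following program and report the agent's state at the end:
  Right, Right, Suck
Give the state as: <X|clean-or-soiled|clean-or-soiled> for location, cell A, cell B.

[1] after Right: <B|soiled|soiled>
[2] after Right: <B|soiled|soiled>
[3] after Suck: <B|soiled|clean>

<B|soiled|clean>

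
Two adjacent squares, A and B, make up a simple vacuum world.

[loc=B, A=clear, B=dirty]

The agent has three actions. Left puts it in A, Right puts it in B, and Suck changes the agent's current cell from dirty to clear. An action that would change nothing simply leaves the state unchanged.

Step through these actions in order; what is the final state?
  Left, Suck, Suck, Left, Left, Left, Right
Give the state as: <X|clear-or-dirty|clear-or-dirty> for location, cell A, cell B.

[1] after Left: <A|clear|dirty>
[2] after Suck: <A|clear|dirty>
[3] after Suck: <A|clear|dirty>
[4] after Left: <A|clear|dirty>
[5] after Left: <A|clear|dirty>
[6] after Left: <A|clear|dirty>
[7] after Right: <B|clear|dirty>

<B|clear|dirty>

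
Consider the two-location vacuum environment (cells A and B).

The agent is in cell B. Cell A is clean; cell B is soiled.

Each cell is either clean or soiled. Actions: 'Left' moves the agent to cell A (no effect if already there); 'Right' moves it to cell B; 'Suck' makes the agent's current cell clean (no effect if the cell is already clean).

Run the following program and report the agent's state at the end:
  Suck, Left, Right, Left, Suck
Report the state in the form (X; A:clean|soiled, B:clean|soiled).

(A; A:clean, B:clean)

t=1 Suck ⇒ (B; A:clean, B:clean)
t=2 Left ⇒ (A; A:clean, B:clean)
t=3 Right ⇒ (B; A:clean, B:clean)
t=4 Left ⇒ (A; A:clean, B:clean)
t=5 Suck ⇒ (A; A:clean, B:clean)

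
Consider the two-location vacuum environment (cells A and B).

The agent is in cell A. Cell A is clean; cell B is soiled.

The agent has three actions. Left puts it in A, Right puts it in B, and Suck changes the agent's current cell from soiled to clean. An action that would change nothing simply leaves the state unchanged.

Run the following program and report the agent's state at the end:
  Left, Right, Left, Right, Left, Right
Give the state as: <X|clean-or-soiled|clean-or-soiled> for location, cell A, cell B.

<B|clean|soiled>

Left (#1): <A|clean|soiled>
Right (#2): <B|clean|soiled>
Left (#3): <A|clean|soiled>
Right (#4): <B|clean|soiled>
Left (#5): <A|clean|soiled>
Right (#6): <B|clean|soiled>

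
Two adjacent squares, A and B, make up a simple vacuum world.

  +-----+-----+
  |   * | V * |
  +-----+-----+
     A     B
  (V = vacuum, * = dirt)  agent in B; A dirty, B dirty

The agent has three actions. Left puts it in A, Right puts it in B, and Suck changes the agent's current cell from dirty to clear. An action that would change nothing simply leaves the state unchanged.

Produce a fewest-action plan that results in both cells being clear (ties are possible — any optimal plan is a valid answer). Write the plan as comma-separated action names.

Suck, Left, Suck

step 1/3 (Suck): in B — A dirty, B clear
step 2/3 (Left): in A — A dirty, B clear
step 3/3 (Suck): in A — A clear, B clear
min 3: Suck B + move + Suck A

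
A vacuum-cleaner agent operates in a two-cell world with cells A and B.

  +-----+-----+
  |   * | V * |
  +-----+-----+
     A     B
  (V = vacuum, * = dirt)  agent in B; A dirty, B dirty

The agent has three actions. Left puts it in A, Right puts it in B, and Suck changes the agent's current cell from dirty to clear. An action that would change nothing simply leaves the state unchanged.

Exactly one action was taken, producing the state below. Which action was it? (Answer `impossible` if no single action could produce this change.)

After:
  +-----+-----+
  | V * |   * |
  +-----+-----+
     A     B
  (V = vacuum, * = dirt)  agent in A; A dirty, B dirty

Left

try  Left: loc=A A=dirty B=dirty  ← match
try Right: loc=B A=dirty B=dirty
try  Suck: loc=B A=dirty B=clear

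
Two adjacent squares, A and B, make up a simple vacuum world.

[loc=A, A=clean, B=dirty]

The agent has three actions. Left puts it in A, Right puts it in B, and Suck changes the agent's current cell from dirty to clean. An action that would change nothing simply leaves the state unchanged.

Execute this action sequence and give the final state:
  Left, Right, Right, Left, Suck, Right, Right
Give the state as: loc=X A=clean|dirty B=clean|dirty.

1) do Left; now loc=A A=clean B=dirty
2) do Right; now loc=B A=clean B=dirty
3) do Right; now loc=B A=clean B=dirty
4) do Left; now loc=A A=clean B=dirty
5) do Suck; now loc=A A=clean B=dirty
6) do Right; now loc=B A=clean B=dirty
7) do Right; now loc=B A=clean B=dirty

loc=B A=clean B=dirty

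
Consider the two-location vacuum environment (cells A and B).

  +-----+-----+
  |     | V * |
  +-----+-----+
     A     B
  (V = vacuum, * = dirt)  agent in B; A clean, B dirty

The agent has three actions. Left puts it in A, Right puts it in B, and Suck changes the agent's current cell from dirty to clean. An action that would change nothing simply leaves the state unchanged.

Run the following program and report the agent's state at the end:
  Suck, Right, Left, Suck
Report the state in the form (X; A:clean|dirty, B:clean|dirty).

(A; A:clean, B:clean)

step 1/4 (Suck): (B; A:clean, B:clean)
step 2/4 (Right): (B; A:clean, B:clean)
step 3/4 (Left): (A; A:clean, B:clean)
step 4/4 (Suck): (A; A:clean, B:clean)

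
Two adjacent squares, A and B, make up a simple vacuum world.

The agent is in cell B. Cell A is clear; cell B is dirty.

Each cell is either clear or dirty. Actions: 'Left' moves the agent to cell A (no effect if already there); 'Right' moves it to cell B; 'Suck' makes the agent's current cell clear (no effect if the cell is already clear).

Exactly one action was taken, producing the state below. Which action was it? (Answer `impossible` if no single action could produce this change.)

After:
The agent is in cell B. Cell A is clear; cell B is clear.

Suck

try  Left: <A|clear|dirty>
try Right: <B|clear|dirty>
try  Suck: <B|clear|clear>  ← match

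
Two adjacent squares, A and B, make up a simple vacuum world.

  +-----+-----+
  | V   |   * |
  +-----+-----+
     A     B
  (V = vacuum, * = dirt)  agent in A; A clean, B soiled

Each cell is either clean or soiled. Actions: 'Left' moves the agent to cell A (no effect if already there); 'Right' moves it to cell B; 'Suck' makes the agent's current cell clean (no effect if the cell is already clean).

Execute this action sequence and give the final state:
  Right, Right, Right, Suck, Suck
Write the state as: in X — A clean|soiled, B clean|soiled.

1) do Right; now in B — A clean, B soiled
2) do Right; now in B — A clean, B soiled
3) do Right; now in B — A clean, B soiled
4) do Suck; now in B — A clean, B clean
5) do Suck; now in B — A clean, B clean

in B — A clean, B clean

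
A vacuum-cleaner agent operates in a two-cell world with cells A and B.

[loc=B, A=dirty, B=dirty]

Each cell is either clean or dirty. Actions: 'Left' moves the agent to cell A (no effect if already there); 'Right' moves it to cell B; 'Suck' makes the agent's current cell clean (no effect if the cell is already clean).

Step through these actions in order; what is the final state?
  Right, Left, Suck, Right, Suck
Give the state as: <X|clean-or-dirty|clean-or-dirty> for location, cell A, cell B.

<B|clean|clean>

Right (#1): <B|dirty|dirty>
Left (#2): <A|dirty|dirty>
Suck (#3): <A|clean|dirty>
Right (#4): <B|clean|dirty>
Suck (#5): <B|clean|clean>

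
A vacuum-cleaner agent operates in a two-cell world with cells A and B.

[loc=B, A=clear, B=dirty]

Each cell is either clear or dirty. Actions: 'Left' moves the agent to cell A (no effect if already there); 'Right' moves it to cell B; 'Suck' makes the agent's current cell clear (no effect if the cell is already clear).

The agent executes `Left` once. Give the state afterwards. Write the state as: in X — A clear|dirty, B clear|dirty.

in A — A clear, B dirty

start: in B — A clear, B dirty
1) do Left; now in A — A clear, B dirty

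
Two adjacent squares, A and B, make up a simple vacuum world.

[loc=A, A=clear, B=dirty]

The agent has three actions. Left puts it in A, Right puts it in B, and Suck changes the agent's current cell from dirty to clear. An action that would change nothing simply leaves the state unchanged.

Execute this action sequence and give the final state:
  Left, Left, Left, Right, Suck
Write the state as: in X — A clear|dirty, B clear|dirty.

in B — A clear, B clear

1. Left → in A — A clear, B dirty
2. Left → in A — A clear, B dirty
3. Left → in A — A clear, B dirty
4. Right → in B — A clear, B dirty
5. Suck → in B — A clear, B clear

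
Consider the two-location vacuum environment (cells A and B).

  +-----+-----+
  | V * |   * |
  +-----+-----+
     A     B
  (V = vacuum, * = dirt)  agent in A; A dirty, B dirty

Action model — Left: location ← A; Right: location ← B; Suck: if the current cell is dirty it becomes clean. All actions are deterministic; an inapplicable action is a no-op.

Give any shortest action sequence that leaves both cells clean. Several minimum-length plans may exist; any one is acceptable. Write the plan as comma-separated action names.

[1] after Suck: (A; A:clean, B:dirty)
[2] after Right: (B; A:clean, B:dirty)
[3] after Suck: (B; A:clean, B:clean)
min 3: Suck A + move + Suck B

Suck, Right, Suck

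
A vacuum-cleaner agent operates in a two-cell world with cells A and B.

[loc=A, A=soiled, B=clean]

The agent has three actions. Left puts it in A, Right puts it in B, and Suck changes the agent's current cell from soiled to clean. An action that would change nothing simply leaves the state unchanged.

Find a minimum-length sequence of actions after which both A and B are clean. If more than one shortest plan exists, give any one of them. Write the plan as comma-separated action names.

Suck

step 1/1 (Suck): (A; A:clean, B:clean)
min 1: A is soiled, one Suck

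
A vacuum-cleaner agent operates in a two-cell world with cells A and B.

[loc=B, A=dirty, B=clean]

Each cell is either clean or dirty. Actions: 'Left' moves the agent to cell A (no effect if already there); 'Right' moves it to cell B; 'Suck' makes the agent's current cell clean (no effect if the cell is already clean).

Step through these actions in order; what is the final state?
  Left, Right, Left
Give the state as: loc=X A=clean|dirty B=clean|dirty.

loc=A A=dirty B=clean

Left (#1): loc=A A=dirty B=clean
Right (#2): loc=B A=dirty B=clean
Left (#3): loc=A A=dirty B=clean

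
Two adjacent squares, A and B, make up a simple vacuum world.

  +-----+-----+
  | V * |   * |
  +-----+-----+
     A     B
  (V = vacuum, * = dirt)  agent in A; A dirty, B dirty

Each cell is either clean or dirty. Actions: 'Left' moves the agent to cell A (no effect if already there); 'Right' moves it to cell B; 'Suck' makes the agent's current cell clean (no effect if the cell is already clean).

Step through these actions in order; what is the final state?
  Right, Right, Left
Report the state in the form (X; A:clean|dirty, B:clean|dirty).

1) do Right; now (B; A:dirty, B:dirty)
2) do Right; now (B; A:dirty, B:dirty)
3) do Left; now (A; A:dirty, B:dirty)

(A; A:dirty, B:dirty)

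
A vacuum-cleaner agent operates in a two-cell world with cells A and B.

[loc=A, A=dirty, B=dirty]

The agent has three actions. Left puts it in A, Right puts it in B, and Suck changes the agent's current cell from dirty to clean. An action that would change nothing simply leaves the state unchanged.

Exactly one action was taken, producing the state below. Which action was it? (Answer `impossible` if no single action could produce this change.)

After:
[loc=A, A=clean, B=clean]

try  Left: (A; A:dirty, B:dirty)
try Right: (B; A:dirty, B:dirty)
try  Suck: (A; A:clean, B:dirty)
no single action produces the after-state

impossible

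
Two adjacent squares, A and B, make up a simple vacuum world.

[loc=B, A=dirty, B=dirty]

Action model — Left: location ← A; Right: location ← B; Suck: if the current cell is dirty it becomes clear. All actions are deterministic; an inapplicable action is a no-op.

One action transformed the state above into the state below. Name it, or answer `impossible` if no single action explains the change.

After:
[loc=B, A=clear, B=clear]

impossible

try  Left: loc=A A=dirty B=dirty
try Right: loc=B A=dirty B=dirty
try  Suck: loc=B A=dirty B=clear
no single action produces the after-state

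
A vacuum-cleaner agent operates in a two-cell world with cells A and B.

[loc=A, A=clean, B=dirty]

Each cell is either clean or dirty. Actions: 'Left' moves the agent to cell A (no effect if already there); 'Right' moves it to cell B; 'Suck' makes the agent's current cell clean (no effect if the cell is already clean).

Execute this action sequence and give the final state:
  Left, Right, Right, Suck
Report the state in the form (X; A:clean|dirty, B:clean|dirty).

1. Left → (A; A:clean, B:dirty)
2. Right → (B; A:clean, B:dirty)
3. Right → (B; A:clean, B:dirty)
4. Suck → (B; A:clean, B:clean)

(B; A:clean, B:clean)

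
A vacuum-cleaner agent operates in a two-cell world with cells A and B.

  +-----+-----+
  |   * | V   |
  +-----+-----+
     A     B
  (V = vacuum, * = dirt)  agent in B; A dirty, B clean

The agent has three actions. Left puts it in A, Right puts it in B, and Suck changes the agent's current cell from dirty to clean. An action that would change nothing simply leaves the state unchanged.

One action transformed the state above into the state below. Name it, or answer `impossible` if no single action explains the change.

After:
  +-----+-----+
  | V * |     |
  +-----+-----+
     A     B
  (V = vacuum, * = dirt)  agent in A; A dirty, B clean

Left

try  Left: in A — A dirty, B clean  ← match
try Right: in B — A dirty, B clean
try  Suck: in B — A dirty, B clean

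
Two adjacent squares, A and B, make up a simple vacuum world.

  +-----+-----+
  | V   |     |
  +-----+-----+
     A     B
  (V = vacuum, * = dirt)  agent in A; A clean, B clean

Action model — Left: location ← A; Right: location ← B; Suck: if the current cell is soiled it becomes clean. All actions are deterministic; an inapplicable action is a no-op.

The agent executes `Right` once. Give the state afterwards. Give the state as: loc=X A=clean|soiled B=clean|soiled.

loc=B A=clean B=clean

start: loc=A A=clean B=clean
1. Right → loc=B A=clean B=clean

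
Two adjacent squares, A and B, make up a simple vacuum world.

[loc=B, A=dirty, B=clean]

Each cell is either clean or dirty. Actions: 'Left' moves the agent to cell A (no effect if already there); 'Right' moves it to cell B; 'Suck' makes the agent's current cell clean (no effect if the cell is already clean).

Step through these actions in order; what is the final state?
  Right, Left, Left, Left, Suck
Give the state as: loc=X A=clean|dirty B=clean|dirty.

loc=A A=clean B=clean

t=1 Right ⇒ loc=B A=dirty B=clean
t=2 Left ⇒ loc=A A=dirty B=clean
t=3 Left ⇒ loc=A A=dirty B=clean
t=4 Left ⇒ loc=A A=dirty B=clean
t=5 Suck ⇒ loc=A A=clean B=clean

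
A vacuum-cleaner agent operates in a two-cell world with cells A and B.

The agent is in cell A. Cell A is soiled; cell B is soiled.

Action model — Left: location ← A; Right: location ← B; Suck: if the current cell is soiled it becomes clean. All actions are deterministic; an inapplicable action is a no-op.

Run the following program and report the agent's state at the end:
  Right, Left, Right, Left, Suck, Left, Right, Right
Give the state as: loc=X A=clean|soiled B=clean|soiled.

loc=B A=clean B=soiled

[1] after Right: loc=B A=soiled B=soiled
[2] after Left: loc=A A=soiled B=soiled
[3] after Right: loc=B A=soiled B=soiled
[4] after Left: loc=A A=soiled B=soiled
[5] after Suck: loc=A A=clean B=soiled
[6] after Left: loc=A A=clean B=soiled
[7] after Right: loc=B A=clean B=soiled
[8] after Right: loc=B A=clean B=soiled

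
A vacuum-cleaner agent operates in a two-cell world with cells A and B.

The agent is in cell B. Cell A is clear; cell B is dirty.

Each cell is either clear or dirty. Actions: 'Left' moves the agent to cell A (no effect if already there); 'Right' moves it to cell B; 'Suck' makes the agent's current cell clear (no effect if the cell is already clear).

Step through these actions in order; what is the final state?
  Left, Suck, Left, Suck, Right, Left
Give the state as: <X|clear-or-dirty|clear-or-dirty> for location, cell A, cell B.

1) do Left; now <A|clear|dirty>
2) do Suck; now <A|clear|dirty>
3) do Left; now <A|clear|dirty>
4) do Suck; now <A|clear|dirty>
5) do Right; now <B|clear|dirty>
6) do Left; now <A|clear|dirty>

<A|clear|dirty>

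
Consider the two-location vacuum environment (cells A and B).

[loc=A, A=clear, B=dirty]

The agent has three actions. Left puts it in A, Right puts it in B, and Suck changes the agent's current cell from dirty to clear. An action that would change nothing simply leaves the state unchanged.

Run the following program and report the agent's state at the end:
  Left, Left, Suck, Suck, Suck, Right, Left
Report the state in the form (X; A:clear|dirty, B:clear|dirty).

(A; A:clear, B:dirty)

1) do Left; now (A; A:clear, B:dirty)
2) do Left; now (A; A:clear, B:dirty)
3) do Suck; now (A; A:clear, B:dirty)
4) do Suck; now (A; A:clear, B:dirty)
5) do Suck; now (A; A:clear, B:dirty)
6) do Right; now (B; A:clear, B:dirty)
7) do Left; now (A; A:clear, B:dirty)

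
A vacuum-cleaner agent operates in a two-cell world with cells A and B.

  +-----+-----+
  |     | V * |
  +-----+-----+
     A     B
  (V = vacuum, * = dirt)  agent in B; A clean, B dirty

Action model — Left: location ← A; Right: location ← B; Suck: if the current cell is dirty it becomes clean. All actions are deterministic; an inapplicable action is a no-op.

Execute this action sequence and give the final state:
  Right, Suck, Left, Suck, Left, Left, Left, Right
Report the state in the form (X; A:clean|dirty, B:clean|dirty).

(B; A:clean, B:clean)

[1] after Right: (B; A:clean, B:dirty)
[2] after Suck: (B; A:clean, B:clean)
[3] after Left: (A; A:clean, B:clean)
[4] after Suck: (A; A:clean, B:clean)
[5] after Left: (A; A:clean, B:clean)
[6] after Left: (A; A:clean, B:clean)
[7] after Left: (A; A:clean, B:clean)
[8] after Right: (B; A:clean, B:clean)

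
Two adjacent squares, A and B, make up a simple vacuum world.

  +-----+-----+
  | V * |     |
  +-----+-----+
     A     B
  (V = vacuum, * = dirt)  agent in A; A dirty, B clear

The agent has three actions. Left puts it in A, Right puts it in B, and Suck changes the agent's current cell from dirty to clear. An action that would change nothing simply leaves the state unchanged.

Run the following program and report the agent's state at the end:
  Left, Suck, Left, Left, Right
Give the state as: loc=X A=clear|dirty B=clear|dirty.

loc=B A=clear B=clear

1) do Left; now loc=A A=dirty B=clear
2) do Suck; now loc=A A=clear B=clear
3) do Left; now loc=A A=clear B=clear
4) do Left; now loc=A A=clear B=clear
5) do Right; now loc=B A=clear B=clear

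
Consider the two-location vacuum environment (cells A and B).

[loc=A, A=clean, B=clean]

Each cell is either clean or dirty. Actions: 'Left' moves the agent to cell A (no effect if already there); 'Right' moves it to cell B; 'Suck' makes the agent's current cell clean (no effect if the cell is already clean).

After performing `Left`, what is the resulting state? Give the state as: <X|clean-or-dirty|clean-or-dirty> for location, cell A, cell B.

<A|clean|clean>

start: <A|clean|clean>
Left (#1): <A|clean|clean>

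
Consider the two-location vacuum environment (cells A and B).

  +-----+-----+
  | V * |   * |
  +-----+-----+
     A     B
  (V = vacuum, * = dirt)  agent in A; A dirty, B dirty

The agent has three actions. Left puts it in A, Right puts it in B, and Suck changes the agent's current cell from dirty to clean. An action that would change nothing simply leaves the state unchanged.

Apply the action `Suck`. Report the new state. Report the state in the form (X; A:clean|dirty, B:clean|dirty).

start: (A; A:dirty, B:dirty)
1. Suck → (A; A:clean, B:dirty)

(A; A:clean, B:dirty)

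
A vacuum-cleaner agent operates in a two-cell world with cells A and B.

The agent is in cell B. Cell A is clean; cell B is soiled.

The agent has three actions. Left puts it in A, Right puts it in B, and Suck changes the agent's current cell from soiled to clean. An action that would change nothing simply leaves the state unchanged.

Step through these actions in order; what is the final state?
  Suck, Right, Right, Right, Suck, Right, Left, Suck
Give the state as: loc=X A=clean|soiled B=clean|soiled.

[1] after Suck: loc=B A=clean B=clean
[2] after Right: loc=B A=clean B=clean
[3] after Right: loc=B A=clean B=clean
[4] after Right: loc=B A=clean B=clean
[5] after Suck: loc=B A=clean B=clean
[6] after Right: loc=B A=clean B=clean
[7] after Left: loc=A A=clean B=clean
[8] after Suck: loc=A A=clean B=clean

loc=A A=clean B=clean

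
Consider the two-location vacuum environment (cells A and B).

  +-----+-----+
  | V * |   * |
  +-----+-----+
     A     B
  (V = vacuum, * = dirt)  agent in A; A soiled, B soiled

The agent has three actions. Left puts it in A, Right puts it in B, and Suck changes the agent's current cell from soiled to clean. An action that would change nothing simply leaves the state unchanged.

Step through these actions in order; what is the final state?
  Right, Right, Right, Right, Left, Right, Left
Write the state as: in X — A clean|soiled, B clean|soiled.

step 1/7 (Right): in B — A soiled, B soiled
step 2/7 (Right): in B — A soiled, B soiled
step 3/7 (Right): in B — A soiled, B soiled
step 4/7 (Right): in B — A soiled, B soiled
step 5/7 (Left): in A — A soiled, B soiled
step 6/7 (Right): in B — A soiled, B soiled
step 7/7 (Left): in A — A soiled, B soiled

in A — A soiled, B soiled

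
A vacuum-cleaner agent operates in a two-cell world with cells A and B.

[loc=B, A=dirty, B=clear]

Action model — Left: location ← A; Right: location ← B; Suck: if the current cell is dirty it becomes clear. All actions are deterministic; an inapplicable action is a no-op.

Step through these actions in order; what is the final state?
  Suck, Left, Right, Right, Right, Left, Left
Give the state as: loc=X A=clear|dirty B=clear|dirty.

t=1 Suck ⇒ loc=B A=dirty B=clear
t=2 Left ⇒ loc=A A=dirty B=clear
t=3 Right ⇒ loc=B A=dirty B=clear
t=4 Right ⇒ loc=B A=dirty B=clear
t=5 Right ⇒ loc=B A=dirty B=clear
t=6 Left ⇒ loc=A A=dirty B=clear
t=7 Left ⇒ loc=A A=dirty B=clear

loc=A A=dirty B=clear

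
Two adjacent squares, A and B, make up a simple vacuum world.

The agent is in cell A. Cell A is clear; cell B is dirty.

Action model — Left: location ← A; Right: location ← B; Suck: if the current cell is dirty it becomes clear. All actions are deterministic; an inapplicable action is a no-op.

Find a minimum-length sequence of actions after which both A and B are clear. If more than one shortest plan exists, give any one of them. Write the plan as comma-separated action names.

step 1/2 (Right): in B — A clear, B dirty
step 2/2 (Suck): in B — A clear, B clear
min 2: go B then Suck

Right, Suck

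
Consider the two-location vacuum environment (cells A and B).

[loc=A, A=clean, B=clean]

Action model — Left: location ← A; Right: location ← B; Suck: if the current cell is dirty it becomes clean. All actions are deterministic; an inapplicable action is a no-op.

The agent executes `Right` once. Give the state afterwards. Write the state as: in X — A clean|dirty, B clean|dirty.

in B — A clean, B clean

start: in A — A clean, B clean
[1] after Right: in B — A clean, B clean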